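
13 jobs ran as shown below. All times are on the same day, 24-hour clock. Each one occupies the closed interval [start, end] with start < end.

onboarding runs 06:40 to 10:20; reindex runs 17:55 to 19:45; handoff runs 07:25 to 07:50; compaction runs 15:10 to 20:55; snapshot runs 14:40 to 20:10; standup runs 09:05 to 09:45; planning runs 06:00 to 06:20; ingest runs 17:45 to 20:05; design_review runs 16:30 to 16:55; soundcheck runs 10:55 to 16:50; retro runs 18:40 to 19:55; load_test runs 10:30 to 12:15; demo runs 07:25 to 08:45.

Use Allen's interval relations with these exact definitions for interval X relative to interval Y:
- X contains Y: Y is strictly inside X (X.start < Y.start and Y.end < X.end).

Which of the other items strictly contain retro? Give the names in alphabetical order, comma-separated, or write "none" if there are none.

compaction, ingest, snapshot

Target retro = [18:40, 19:55].
compaction [15:10, 20:55] → contains → yes.
demo [07:25, 08:45] → before → no.
design_review [16:30, 16:55] → before → no.
handoff [07:25, 07:50] → before → no.
ingest [17:45, 20:05] → contains → yes.
load_test [10:30, 12:15] → before → no.
onboarding [06:40, 10:20] → before → no.
planning [06:00, 06:20] → before → no.
reindex [17:55, 19:45] → overlaps → no.
snapshot [14:40, 20:10] → contains → yes.
soundcheck [10:55, 16:50] → before → no.
standup [09:05, 09:45] → before → no.
Result: compaction, ingest, snapshot.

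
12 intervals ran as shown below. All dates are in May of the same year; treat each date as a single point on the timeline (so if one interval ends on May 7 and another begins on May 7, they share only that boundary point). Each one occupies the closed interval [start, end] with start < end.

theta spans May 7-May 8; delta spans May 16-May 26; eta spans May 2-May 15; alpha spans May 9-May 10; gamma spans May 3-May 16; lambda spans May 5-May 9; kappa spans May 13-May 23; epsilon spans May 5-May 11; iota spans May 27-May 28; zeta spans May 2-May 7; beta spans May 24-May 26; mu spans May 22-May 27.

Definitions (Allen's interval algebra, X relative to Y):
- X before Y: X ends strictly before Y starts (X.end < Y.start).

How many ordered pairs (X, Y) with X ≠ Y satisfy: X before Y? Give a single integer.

38

Checking all 132 ordered pairs for relation 'before'; matching pairs in alphabetical order:
(alpha, beta): alpha before beta ✓
(alpha, delta): alpha before delta ✓
(alpha, iota): alpha before iota ✓
(alpha, kappa): alpha before kappa ✓
(alpha, mu): alpha before mu ✓
(beta, iota): beta before iota ✓
(delta, iota): delta before iota ✓
(epsilon, beta): epsilon before beta ✓
(epsilon, delta): epsilon before delta ✓
(epsilon, iota): epsilon before iota ✓
(epsilon, kappa): epsilon before kappa ✓
(epsilon, mu): epsilon before mu ✓
(eta, beta): eta before beta ✓
(eta, delta): eta before delta ✓
(eta, iota): eta before iota ✓
(eta, mu): eta before mu ✓
(gamma, beta): gamma before beta ✓
(gamma, iota): gamma before iota ✓
(gamma, mu): gamma before mu ✓
(kappa, beta): kappa before beta ✓
(kappa, iota): kappa before iota ✓
(lambda, beta): lambda before beta ✓
(lambda, delta): lambda before delta ✓
(lambda, iota): lambda before iota ✓
... plus 14 further pairs not listed.
Count: 38.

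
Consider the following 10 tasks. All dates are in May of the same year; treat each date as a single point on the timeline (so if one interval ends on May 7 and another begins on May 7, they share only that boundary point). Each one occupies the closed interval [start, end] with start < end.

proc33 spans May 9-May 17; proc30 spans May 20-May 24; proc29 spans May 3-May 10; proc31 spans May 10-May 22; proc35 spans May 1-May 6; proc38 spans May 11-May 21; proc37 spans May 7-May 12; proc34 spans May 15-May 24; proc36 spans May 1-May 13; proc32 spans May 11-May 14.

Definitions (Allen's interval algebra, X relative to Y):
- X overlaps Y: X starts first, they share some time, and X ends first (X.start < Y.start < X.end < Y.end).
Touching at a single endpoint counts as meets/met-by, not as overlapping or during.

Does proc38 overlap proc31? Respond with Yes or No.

No

proc38 = [May 11, May 21], proc31 = [May 10, May 22].
Actual relation of proc38 to proc31: during.
Asked whether 'overlaps' holds → No.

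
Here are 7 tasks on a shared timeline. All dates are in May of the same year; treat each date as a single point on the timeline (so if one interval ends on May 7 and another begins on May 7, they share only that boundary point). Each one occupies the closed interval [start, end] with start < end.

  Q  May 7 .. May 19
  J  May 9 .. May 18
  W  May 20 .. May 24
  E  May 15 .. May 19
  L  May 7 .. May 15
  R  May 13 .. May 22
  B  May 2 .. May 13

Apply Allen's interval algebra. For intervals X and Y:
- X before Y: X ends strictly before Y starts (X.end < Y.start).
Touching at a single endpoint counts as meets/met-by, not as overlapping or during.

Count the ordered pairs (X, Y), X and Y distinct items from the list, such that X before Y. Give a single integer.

6

Checking all 42 ordered pairs for relation 'before'; matching pairs in alphabetical order:
(B, E): B before E ✓
(B, W): B before W ✓
(E, W): E before W ✓
(J, W): J before W ✓
(L, W): L before W ✓
(Q, W): Q before W ✓
Count: 6.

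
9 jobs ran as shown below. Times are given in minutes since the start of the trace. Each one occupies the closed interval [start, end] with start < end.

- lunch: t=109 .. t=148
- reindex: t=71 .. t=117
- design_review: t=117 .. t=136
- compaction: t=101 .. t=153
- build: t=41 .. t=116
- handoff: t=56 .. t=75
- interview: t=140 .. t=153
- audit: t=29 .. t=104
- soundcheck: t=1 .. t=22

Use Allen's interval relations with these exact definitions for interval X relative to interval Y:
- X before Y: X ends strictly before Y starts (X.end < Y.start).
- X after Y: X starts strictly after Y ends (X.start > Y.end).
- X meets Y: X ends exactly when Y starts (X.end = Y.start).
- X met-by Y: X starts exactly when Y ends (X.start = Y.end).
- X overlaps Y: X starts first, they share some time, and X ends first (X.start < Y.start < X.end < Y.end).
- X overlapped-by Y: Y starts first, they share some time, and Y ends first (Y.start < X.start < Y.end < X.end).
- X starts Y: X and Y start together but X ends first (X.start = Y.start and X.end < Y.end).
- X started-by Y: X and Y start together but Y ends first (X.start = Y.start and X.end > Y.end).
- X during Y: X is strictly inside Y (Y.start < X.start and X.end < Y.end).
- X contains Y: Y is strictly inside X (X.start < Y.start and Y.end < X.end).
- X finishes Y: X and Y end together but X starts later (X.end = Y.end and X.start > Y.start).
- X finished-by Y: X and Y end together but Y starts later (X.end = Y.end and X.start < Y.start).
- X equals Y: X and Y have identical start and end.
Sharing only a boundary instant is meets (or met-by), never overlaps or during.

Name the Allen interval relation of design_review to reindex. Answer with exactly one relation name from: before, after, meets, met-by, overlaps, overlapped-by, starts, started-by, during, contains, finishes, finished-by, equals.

design_review = [t=117, t=136]; reindex = [t=71, t=117].
Compare endpoints: design_review.start > reindex.start, design_review.start = reindex.end, design_review.end > reindex.start, design_review.end > reindex.end.
That pattern is 'met-by'.

met-by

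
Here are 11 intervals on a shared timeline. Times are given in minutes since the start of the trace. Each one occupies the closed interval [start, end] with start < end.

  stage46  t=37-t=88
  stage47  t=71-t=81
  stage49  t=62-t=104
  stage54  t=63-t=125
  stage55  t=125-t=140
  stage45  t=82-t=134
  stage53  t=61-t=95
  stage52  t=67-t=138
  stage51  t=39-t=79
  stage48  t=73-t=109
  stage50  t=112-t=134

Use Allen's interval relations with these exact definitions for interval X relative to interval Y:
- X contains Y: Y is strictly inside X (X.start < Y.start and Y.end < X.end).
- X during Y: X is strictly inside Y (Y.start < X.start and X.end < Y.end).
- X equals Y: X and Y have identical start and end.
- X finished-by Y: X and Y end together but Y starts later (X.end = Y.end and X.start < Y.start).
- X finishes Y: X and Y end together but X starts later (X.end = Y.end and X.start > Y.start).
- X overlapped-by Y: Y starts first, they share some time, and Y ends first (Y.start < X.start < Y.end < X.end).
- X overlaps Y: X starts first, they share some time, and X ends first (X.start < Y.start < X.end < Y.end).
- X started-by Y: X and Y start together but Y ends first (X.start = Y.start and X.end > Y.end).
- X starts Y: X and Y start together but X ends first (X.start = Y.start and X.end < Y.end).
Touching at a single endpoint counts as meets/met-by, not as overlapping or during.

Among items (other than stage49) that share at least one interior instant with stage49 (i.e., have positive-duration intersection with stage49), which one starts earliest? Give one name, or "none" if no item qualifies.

Target stage49 = [t=62, t=104].
stage45 [t=82, t=134] → overlapped-by → candidate.
stage46 [t=37, t=88] → overlaps → candidate.
stage47 [t=71, t=81] → during → candidate.
stage48 [t=73, t=109] → overlapped-by → candidate.
stage50 [t=112, t=134] → after → excluded.
stage51 [t=39, t=79] → overlaps → candidate.
stage52 [t=67, t=138] → overlapped-by → candidate.
stage53 [t=61, t=95] → overlaps → candidate.
stage54 [t=63, t=125] → overlapped-by → candidate.
stage55 [t=125, t=140] → after → excluded.
Among candidates, earliest start is t=37 → stage46.

stage46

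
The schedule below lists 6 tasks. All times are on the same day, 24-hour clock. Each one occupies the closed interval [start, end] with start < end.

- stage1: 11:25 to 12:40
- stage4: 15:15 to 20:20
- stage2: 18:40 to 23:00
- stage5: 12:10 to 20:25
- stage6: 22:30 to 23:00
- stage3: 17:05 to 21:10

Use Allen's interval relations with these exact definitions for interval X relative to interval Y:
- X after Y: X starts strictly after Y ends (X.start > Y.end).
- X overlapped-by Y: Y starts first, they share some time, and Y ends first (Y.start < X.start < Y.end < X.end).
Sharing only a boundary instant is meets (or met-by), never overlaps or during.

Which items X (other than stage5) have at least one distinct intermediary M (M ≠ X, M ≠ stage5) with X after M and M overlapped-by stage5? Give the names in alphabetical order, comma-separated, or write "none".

Target stage5 = [12:10, 20:25].
Intermediaries M with M overlapped-by stage5: stage2, stage3.
Via stage2 — items with X after stage2: none.
Via stage3 — items with X after stage3: stage6.
Union: stage6.

stage6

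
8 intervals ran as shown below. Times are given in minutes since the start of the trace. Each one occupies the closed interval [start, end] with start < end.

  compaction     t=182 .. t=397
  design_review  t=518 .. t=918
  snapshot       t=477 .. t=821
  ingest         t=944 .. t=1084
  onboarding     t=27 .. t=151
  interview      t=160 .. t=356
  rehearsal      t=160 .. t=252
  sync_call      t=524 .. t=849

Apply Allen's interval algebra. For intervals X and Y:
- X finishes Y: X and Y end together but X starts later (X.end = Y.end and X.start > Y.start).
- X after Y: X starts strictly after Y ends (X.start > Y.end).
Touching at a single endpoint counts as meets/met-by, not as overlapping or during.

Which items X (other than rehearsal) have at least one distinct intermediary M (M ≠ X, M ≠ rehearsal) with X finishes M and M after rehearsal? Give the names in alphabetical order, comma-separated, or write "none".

none

Target rehearsal = [t=160, t=252].
Intermediaries M with M after rehearsal: design_review, ingest, snapshot, sync_call.
Via design_review — items with X finishes design_review: none.
Via ingest — items with X finishes ingest: none.
Via snapshot — items with X finishes snapshot: none.
Via sync_call — items with X finishes sync_call: none.
Union: none.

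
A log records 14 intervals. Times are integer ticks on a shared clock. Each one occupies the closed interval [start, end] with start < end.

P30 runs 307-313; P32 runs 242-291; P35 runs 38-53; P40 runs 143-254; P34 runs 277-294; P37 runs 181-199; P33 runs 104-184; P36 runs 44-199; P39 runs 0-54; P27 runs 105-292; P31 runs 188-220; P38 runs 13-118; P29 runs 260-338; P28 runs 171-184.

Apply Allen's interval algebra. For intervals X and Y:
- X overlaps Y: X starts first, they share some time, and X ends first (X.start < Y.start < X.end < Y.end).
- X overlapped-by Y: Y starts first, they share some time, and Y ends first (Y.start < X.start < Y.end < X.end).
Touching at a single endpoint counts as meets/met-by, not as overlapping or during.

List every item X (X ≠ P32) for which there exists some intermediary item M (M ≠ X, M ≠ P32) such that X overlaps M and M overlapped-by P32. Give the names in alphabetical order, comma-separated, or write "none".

P27

Target P32 = [242, 291].
Intermediaries M with M overlapped-by P32: P29, P34.
Via P29 — items with X overlaps P29: P27.
Via P34 — items with X overlaps P34: P27.
Union: P27.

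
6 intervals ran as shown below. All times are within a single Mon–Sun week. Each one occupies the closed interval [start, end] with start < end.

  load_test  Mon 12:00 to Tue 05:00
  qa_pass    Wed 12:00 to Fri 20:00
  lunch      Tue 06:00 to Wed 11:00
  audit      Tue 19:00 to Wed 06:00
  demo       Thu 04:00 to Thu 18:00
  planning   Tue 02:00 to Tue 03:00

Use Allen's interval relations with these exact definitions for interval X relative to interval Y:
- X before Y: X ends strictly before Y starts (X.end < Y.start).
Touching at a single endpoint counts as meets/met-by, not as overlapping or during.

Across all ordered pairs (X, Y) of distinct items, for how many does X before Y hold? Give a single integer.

Checking all 30 ordered pairs for relation 'before'; matching pairs in alphabetical order:
(audit, demo): audit before demo ✓
(audit, qa_pass): audit before qa_pass ✓
(load_test, audit): load_test before audit ✓
(load_test, demo): load_test before demo ✓
(load_test, lunch): load_test before lunch ✓
(load_test, qa_pass): load_test before qa_pass ✓
(lunch, demo): lunch before demo ✓
(lunch, qa_pass): lunch before qa_pass ✓
(planning, audit): planning before audit ✓
(planning, demo): planning before demo ✓
(planning, lunch): planning before lunch ✓
(planning, qa_pass): planning before qa_pass ✓
Count: 12.

12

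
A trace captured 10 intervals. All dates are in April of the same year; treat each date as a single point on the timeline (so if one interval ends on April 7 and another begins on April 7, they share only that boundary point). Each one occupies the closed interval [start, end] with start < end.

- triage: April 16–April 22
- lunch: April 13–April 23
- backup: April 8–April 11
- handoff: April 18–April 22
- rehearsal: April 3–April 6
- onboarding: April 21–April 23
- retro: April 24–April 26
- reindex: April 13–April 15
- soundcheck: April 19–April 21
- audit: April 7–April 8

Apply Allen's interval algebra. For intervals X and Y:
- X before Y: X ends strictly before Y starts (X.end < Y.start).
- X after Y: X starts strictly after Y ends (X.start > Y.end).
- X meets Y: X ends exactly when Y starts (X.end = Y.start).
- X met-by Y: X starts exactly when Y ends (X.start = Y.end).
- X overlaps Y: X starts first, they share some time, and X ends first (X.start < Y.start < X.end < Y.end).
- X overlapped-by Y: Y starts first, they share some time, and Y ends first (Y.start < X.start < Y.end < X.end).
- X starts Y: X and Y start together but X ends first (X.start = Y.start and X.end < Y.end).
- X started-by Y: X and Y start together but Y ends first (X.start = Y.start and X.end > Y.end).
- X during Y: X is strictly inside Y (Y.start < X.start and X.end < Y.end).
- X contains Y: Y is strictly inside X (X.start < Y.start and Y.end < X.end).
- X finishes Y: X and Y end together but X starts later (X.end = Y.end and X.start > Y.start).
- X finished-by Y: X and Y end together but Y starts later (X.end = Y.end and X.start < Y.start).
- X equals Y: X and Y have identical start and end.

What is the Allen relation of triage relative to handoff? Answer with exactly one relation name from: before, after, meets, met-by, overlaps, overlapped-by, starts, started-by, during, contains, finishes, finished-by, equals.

triage = [April 16, April 22]; handoff = [April 18, April 22].
Compare endpoints: triage.start < handoff.start, triage.start < handoff.end, triage.end > handoff.start, triage.end = handoff.end.
That pattern is 'finished-by'.

finished-by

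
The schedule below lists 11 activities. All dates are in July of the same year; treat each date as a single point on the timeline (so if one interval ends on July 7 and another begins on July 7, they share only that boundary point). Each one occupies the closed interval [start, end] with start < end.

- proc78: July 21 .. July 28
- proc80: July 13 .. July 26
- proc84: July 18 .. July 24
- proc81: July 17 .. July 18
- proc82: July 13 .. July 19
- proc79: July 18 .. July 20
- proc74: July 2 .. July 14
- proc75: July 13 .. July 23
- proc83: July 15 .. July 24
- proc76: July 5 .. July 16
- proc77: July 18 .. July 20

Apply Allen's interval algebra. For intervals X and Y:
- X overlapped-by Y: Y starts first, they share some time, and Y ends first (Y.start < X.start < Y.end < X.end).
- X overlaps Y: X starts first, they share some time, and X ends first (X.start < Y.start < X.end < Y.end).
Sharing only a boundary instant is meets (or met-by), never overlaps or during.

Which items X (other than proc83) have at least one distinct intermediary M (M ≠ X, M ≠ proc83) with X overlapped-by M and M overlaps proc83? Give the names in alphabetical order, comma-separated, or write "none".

proc75, proc77, proc78, proc79, proc80, proc82, proc84

Target proc83 = [July 15, July 24].
Intermediaries M with M overlaps proc83: proc75, proc76, proc82.
Via proc75 — items with X overlapped-by proc75: proc78, proc84.
Via proc76 — items with X overlapped-by proc76: proc75, proc80, proc82.
Via proc82 — items with X overlapped-by proc82: proc77, proc79, proc84.
Union: proc75, proc77, proc78, proc79, proc80, proc82, proc84.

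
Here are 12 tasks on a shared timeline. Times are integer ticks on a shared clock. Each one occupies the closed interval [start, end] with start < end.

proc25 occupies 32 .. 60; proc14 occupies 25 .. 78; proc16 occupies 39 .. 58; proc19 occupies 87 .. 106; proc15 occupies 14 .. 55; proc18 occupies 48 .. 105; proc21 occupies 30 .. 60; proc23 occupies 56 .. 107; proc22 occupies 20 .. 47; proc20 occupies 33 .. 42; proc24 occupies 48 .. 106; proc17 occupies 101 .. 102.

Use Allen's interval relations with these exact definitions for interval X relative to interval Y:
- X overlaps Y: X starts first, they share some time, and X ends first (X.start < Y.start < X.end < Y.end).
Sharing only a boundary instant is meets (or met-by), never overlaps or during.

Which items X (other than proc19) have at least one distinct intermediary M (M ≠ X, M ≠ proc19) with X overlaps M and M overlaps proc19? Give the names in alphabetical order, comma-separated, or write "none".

Target proc19 = [87, 106].
Intermediaries M with M overlaps proc19: proc18.
Via proc18 — items with X overlaps proc18: proc14, proc15, proc16, proc21, proc25.
Union: proc14, proc15, proc16, proc21, proc25.

proc14, proc15, proc16, proc21, proc25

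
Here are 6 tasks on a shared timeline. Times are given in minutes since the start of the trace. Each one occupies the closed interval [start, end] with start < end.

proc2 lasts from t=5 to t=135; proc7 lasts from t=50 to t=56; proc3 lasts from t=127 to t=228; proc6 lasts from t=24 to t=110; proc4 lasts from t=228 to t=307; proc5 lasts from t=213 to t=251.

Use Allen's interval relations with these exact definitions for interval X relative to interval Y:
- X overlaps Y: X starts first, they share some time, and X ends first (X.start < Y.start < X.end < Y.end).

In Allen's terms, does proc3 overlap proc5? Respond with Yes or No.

Yes

proc3 = [t=127, t=228], proc5 = [t=213, t=251].
Actual relation of proc3 to proc5: overlaps.
Asked whether 'overlaps' holds → Yes.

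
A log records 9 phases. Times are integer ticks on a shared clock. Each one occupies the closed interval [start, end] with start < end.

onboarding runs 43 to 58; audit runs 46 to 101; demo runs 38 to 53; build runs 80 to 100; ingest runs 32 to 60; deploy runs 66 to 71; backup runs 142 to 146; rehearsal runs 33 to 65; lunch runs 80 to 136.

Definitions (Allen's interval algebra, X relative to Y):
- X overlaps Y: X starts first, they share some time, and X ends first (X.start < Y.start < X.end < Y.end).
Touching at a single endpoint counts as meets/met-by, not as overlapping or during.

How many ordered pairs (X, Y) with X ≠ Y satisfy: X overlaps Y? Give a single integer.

Checking all 72 ordered pairs for relation 'overlaps'; matching pairs in alphabetical order:
(audit, lunch): audit overlaps lunch ✓
(demo, audit): demo overlaps audit ✓
(demo, onboarding): demo overlaps onboarding ✓
(ingest, audit): ingest overlaps audit ✓
(ingest, rehearsal): ingest overlaps rehearsal ✓
(onboarding, audit): onboarding overlaps audit ✓
(rehearsal, audit): rehearsal overlaps audit ✓
Count: 7.

7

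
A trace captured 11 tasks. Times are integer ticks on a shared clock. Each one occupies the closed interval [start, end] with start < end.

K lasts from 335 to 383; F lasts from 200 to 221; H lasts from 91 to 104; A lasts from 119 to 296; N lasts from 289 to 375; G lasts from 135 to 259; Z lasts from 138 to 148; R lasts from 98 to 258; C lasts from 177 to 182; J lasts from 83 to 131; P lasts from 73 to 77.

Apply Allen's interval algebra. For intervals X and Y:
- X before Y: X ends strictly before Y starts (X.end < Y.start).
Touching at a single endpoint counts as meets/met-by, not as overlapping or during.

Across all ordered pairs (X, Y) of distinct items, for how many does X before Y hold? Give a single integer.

Checking all 110 ordered pairs for relation 'before'; matching pairs in alphabetical order:
(A, K): A before K ✓
(C, F): C before F ✓
(C, K): C before K ✓
(C, N): C before N ✓
(F, K): F before K ✓
(F, N): F before N ✓
(G, K): G before K ✓
(G, N): G before N ✓
(H, A): H before A ✓
(H, C): H before C ✓
(H, F): H before F ✓
(H, G): H before G ✓
(H, K): H before K ✓
(H, N): H before N ✓
(H, Z): H before Z ✓
(J, C): J before C ✓
(J, F): J before F ✓
(J, G): J before G ✓
(J, K): J before K ✓
(J, N): J before N ✓
(J, Z): J before Z ✓
(P, A): P before A ✓
(P, C): P before C ✓
(P, F): P before F ✓
... plus 13 further pairs not listed.
Count: 37.

37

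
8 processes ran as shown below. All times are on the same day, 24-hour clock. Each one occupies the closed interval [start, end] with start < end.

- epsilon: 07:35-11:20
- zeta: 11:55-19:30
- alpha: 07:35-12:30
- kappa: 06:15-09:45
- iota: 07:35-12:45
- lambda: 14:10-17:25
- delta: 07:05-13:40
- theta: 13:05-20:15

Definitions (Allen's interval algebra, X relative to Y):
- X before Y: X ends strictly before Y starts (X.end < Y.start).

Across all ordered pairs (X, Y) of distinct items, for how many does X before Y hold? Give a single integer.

11

Checking all 56 ordered pairs for relation 'before'; matching pairs in alphabetical order:
(alpha, lambda): alpha before lambda ✓
(alpha, theta): alpha before theta ✓
(delta, lambda): delta before lambda ✓
(epsilon, lambda): epsilon before lambda ✓
(epsilon, theta): epsilon before theta ✓
(epsilon, zeta): epsilon before zeta ✓
(iota, lambda): iota before lambda ✓
(iota, theta): iota before theta ✓
(kappa, lambda): kappa before lambda ✓
(kappa, theta): kappa before theta ✓
(kappa, zeta): kappa before zeta ✓
Count: 11.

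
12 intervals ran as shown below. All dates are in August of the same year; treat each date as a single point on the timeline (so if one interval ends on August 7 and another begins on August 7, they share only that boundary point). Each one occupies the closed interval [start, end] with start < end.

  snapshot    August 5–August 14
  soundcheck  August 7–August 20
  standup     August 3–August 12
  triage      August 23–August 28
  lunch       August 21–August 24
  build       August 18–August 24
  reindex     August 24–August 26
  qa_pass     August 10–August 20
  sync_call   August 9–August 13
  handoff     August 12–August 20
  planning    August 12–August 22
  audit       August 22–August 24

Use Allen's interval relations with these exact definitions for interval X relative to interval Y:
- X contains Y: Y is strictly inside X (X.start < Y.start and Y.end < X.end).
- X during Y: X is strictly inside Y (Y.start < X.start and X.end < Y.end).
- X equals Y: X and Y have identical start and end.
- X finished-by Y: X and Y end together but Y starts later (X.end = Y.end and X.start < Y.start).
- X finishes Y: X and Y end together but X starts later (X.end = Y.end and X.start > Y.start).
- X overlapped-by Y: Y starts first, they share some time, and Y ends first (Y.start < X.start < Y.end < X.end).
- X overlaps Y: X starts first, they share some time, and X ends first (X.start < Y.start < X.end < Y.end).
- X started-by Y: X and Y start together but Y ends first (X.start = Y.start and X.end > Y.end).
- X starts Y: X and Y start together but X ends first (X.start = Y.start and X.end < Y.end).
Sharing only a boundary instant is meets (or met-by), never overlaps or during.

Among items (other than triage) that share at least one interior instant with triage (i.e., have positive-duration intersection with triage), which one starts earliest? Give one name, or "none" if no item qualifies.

Target triage = [August 23, August 28].
audit [August 22, August 24] → overlaps → candidate.
build [August 18, August 24] → overlaps → candidate.
handoff [August 12, August 20] → before → excluded.
lunch [August 21, August 24] → overlaps → candidate.
planning [August 12, August 22] → before → excluded.
qa_pass [August 10, August 20] → before → excluded.
reindex [August 24, August 26] → during → candidate.
snapshot [August 5, August 14] → before → excluded.
soundcheck [August 7, August 20] → before → excluded.
standup [August 3, August 12] → before → excluded.
sync_call [August 9, August 13] → before → excluded.
Among candidates, earliest start is August 18 → build.

build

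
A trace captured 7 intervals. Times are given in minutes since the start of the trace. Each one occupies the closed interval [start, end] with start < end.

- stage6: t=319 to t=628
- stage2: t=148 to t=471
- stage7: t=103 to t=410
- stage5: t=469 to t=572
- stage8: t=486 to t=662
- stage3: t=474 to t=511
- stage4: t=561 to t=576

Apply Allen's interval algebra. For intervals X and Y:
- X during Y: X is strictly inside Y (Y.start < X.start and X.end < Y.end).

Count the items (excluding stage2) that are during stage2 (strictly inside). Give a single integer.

Target stage2 = [t=148, t=471].
stage3 [t=474, t=511] → after → no.
stage4 [t=561, t=576] → after → no.
stage5 [t=469, t=572] → overlapped-by → no.
stage6 [t=319, t=628] → overlapped-by → no.
stage7 [t=103, t=410] → overlaps → no.
stage8 [t=486, t=662] → after → no.
Total: 0.

0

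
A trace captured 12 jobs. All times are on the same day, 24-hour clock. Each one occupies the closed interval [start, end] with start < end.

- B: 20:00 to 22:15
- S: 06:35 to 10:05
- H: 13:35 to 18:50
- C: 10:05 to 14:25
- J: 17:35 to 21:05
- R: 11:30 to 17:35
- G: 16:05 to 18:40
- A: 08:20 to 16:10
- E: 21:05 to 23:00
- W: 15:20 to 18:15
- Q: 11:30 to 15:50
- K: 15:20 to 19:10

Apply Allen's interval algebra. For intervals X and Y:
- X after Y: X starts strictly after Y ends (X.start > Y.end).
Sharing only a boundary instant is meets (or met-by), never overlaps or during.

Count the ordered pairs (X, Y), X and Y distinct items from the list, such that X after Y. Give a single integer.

32

Checking all 132 ordered pairs for relation 'after'; matching pairs in alphabetical order:
(B, A): B after A ✓
(B, C): B after C ✓
(B, G): B after G ✓
(B, H): B after H ✓
(B, K): B after K ✓
(B, Q): B after Q ✓
(B, R): B after R ✓
(B, S): B after S ✓
(B, W): B after W ✓
(E, A): E after A ✓
(E, C): E after C ✓
(E, G): E after G ✓
(E, H): E after H ✓
(E, K): E after K ✓
(E, Q): E after Q ✓
(E, R): E after R ✓
(E, S): E after S ✓
(E, W): E after W ✓
(G, C): G after C ✓
(G, Q): G after Q ✓
(G, S): G after S ✓
(H, S): H after S ✓
(J, A): J after A ✓
(J, C): J after C ✓
... plus 8 further pairs not listed.
Count: 32.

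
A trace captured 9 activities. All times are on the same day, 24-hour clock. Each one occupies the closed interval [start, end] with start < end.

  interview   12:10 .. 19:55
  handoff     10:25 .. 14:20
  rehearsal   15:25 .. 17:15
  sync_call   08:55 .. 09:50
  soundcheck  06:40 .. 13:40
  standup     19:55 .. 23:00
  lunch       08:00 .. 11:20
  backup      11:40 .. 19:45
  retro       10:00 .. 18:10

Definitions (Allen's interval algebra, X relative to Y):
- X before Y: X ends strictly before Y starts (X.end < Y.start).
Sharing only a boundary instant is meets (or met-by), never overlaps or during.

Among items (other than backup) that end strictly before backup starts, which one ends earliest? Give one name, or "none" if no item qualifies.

sync_call

Target backup = [11:40, 19:45].
handoff [10:25, 14:20] → overlaps → excluded.
interview [12:10, 19:55] → overlapped-by → excluded.
lunch [08:00, 11:20] → before → candidate.
rehearsal [15:25, 17:15] → during → excluded.
retro [10:00, 18:10] → overlaps → excluded.
soundcheck [06:40, 13:40] → overlaps → excluded.
standup [19:55, 23:00] → after → excluded.
sync_call [08:55, 09:50] → before → candidate.
Among candidates, earliest end is 09:50 → sync_call.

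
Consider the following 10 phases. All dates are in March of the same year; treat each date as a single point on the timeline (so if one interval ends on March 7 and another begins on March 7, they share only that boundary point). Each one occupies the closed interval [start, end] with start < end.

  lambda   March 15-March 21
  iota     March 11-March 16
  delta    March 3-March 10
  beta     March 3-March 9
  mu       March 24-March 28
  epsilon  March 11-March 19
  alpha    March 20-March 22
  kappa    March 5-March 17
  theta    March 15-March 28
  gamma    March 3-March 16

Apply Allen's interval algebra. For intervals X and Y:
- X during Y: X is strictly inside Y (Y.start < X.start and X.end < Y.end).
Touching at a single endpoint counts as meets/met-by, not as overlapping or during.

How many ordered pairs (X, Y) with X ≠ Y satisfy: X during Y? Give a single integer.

Checking all 90 ordered pairs for relation 'during'; matching pairs in alphabetical order:
(alpha, theta): alpha during theta ✓
(iota, kappa): iota during kappa ✓
Count: 2.

2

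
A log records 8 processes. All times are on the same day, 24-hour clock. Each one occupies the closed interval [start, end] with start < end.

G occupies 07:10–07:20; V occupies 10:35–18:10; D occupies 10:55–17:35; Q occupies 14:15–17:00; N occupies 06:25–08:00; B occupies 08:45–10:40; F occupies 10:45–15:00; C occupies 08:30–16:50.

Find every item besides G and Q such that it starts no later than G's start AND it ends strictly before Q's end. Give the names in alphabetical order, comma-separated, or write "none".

Conditions: its start is no later than G's start (X.start <= 07:10) AND its end is strictly before Q's end (X.end < 17:00).
B: start 08:45 <= 07:10? ✗; end 10:40 < 17:00? ✓ → no.
C: start 08:30 <= 07:10? ✗; end 16:50 < 17:00? ✓ → no.
D: start 10:55 <= 07:10? ✗; end 17:35 < 17:00? ✗ → no.
F: start 10:45 <= 07:10? ✗; end 15:00 < 17:00? ✓ → no.
N: start 06:25 <= 07:10? ✓; end 08:00 < 17:00? ✓ → yes.
V: start 10:35 <= 07:10? ✗; end 18:10 < 17:00? ✗ → no.
Result: N.

N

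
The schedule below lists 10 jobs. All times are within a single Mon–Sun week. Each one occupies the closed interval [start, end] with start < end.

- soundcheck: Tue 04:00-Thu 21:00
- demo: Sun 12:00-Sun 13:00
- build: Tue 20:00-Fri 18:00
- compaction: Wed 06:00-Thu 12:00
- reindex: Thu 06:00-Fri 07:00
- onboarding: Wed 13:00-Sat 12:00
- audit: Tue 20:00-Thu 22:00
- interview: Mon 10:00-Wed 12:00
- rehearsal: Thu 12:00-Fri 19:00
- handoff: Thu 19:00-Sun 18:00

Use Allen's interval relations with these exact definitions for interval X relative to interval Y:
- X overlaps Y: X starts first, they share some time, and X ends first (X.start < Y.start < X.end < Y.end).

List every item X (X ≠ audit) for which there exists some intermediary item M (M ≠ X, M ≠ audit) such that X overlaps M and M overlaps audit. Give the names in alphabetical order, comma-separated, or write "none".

interview

Target audit = [Tue 20:00, Thu 22:00].
Intermediaries M with M overlaps audit: interview, soundcheck.
Via interview — items with X overlaps interview: none.
Via soundcheck — items with X overlaps soundcheck: interview.
Union: interview.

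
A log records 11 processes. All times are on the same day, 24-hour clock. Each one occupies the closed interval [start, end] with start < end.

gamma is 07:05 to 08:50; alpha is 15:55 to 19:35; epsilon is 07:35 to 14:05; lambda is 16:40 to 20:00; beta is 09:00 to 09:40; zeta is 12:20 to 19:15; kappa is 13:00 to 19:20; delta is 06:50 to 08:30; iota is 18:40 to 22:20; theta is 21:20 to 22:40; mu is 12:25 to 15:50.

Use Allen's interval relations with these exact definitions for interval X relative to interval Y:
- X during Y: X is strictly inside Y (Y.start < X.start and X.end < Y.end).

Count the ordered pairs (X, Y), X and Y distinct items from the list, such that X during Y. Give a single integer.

2

Checking all 110 ordered pairs for relation 'during'; matching pairs in alphabetical order:
(beta, epsilon): beta during epsilon ✓
(mu, zeta): mu during zeta ✓
Count: 2.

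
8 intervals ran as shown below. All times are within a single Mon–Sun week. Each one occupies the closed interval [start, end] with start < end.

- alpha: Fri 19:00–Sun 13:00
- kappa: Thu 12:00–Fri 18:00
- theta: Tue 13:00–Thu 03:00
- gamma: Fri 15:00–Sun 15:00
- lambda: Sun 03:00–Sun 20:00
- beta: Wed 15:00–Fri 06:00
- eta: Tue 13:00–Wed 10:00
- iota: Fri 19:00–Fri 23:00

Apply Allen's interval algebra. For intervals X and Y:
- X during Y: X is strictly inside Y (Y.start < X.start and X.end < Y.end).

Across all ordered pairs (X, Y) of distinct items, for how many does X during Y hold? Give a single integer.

2

Checking all 56 ordered pairs for relation 'during'; matching pairs in alphabetical order:
(alpha, gamma): alpha during gamma ✓
(iota, gamma): iota during gamma ✓
Count: 2.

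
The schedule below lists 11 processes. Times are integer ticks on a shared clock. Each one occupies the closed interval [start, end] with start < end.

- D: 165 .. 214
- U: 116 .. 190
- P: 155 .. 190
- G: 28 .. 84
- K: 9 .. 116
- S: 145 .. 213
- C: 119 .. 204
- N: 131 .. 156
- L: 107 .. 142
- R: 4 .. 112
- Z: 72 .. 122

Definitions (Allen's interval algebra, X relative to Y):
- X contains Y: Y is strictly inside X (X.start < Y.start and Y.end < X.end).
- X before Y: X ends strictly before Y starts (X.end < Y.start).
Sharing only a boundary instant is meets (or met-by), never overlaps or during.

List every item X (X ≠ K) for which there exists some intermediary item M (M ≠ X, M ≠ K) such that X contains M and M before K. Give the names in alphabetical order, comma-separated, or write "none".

Target K = [9, 116].
Intermediaries M with M before K: none.
Union: none.

none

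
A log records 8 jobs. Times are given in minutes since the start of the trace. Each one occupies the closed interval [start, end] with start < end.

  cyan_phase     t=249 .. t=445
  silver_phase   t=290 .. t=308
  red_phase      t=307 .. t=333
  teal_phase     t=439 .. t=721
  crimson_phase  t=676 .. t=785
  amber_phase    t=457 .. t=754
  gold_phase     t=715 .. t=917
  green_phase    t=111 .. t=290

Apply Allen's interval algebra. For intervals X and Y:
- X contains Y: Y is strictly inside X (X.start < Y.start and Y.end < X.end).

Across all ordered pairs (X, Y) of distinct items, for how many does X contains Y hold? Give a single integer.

Checking all 56 ordered pairs for relation 'contains'; matching pairs in alphabetical order:
(cyan_phase, red_phase): cyan_phase contains red_phase ✓
(cyan_phase, silver_phase): cyan_phase contains silver_phase ✓
Count: 2.

2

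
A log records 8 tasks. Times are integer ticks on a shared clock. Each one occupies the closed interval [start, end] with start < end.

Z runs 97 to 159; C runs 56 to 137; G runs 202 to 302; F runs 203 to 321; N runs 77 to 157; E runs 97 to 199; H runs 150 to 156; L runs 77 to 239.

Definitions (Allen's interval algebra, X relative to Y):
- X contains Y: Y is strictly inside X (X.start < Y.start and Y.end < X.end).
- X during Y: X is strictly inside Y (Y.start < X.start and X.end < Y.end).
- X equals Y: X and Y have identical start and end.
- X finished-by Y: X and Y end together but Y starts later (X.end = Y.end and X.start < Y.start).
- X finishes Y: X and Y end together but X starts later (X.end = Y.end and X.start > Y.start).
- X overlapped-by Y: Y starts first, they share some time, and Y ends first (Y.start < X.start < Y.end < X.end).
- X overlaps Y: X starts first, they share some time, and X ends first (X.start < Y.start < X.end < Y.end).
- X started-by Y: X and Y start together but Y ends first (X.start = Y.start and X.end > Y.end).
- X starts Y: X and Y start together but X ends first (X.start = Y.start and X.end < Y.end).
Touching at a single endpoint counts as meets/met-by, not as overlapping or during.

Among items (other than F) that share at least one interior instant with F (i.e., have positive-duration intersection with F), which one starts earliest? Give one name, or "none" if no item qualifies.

Target F = [203, 321].
C [56, 137] → before → excluded.
E [97, 199] → before → excluded.
G [202, 302] → overlaps → candidate.
H [150, 156] → before → excluded.
L [77, 239] → overlaps → candidate.
N [77, 157] → before → excluded.
Z [97, 159] → before → excluded.
Among candidates, earliest start is 77 → L.

L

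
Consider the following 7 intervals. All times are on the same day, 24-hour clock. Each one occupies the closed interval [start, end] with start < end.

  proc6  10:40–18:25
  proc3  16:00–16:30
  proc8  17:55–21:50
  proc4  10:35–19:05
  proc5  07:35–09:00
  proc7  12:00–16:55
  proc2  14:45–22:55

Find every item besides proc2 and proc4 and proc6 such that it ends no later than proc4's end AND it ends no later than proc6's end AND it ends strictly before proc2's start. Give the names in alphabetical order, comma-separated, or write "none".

proc5

Conditions: its end is no later than proc4's end (X.end <= 19:05) AND its end is no later than proc6's end (X.end <= 18:25) AND its end is strictly before proc2's start (X.end < 14:45).
proc3: end 16:30 <= 19:05? ✓; end 16:30 <= 18:25? ✓; end 16:30 < 14:45? ✗ → no.
proc5: end 09:00 <= 19:05? ✓; end 09:00 <= 18:25? ✓; end 09:00 < 14:45? ✓ → yes.
proc7: end 16:55 <= 19:05? ✓; end 16:55 <= 18:25? ✓; end 16:55 < 14:45? ✗ → no.
proc8: end 21:50 <= 19:05? ✗; end 21:50 <= 18:25? ✗; end 21:50 < 14:45? ✗ → no.
Result: proc5.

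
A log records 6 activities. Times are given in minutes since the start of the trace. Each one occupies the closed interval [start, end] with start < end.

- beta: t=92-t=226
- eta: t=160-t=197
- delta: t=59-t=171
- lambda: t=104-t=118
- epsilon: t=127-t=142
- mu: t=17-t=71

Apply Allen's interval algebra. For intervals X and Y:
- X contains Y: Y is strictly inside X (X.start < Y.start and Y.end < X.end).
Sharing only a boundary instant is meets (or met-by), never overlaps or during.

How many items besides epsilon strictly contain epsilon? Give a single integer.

2

Target epsilon = [t=127, t=142].
beta [t=92, t=226] → contains → counts.
delta [t=59, t=171] → contains → counts.
eta [t=160, t=197] → after → no.
lambda [t=104, t=118] → before → no.
mu [t=17, t=71] → before → no.
Total: 2.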